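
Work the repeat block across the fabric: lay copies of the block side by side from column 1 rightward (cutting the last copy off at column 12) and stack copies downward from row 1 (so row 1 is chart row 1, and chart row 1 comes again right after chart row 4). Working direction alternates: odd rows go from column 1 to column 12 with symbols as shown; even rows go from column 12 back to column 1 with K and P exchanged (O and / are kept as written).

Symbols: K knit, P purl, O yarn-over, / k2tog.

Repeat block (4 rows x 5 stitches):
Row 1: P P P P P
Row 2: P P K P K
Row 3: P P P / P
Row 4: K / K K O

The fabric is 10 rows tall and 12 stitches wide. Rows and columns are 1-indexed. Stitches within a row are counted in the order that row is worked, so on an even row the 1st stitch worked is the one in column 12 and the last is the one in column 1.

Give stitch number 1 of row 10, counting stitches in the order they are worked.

== STITCH ==
K

Derivation:
For row 10: chart row = ((10-1) mod 4) + 1 = 2; this is a WS (even) row.
Chart row 2 tiled across columns 1-12: P P K P K P P K P K P P
Wrong side: read the tiled row from column 12 down to 1 and exchange K with P (leave O, /).
Row 10 as worked: K K P K P K K P K P K K
The 1st stitch worked is K.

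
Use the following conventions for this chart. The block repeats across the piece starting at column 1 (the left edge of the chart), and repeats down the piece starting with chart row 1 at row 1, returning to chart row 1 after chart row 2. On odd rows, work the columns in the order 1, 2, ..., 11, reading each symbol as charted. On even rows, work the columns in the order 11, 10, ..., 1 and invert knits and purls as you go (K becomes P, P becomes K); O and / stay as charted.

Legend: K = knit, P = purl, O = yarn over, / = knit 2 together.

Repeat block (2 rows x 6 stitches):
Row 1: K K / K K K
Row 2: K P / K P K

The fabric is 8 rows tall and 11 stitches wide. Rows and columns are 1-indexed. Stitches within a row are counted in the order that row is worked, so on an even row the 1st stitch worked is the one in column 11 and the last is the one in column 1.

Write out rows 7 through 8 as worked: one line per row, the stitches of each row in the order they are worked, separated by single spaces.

Row 7: chart row 1, RS - tile across columns 1-11 and work as-is.
Row 8: chart row 2, WS - tiled (columns 1-11): K P / K P K K P / K P; work from column 11 back to 1 with K<->P swapped.

Rows as worked:
K K / K K K K K / K K
K P / K P P K P / K P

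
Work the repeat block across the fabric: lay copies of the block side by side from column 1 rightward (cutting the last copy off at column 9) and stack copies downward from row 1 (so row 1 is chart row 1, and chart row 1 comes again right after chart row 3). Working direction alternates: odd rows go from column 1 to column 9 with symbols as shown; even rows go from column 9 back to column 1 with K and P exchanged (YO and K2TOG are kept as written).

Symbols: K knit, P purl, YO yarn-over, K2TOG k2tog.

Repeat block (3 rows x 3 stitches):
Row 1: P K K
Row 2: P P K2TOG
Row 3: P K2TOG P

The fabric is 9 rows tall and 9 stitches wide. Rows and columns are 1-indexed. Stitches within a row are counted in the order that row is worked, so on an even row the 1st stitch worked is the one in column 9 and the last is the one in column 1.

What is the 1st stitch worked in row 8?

Row 8: (8-1) mod 3 = 1, so use chart row 2. Even row -> WS.
Chart row 2 tiled across columns 1-9: P P K2TOG P P K2TOG P P K2TOG
WS: work from column 9 back to column 1 (reverse the tiled row), swapping K<->P (YO and K2TOG unchanged).
Row 8 as worked: K2TOG K K K2TOG K K K2TOG K K
Stitch 1 in working order -> K2TOG

== STITCH ==
K2TOG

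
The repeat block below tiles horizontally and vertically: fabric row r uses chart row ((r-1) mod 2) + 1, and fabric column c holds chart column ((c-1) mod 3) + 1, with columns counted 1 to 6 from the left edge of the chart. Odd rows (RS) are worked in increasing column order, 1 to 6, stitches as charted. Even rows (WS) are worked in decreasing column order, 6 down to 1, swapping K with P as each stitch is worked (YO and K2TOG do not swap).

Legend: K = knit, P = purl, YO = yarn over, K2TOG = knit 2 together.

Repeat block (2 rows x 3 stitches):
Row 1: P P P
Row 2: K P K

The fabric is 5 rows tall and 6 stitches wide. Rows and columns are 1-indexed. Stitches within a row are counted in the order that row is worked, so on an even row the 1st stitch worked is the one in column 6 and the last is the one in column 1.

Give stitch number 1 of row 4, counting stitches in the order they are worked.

== STITCH ==
P

Derivation:
For row 4: chart row = ((4-1) mod 2) + 1 = 2; this is a WS (even) row.
Chart row 2 tiled across columns 1-6: K P K K P K
WS row: flip the tiled sequence (start at column 6) and apply K<->P; YO and K2TOG stay.
Row 4 as worked: P K P P K P
The 1st stitch worked is P.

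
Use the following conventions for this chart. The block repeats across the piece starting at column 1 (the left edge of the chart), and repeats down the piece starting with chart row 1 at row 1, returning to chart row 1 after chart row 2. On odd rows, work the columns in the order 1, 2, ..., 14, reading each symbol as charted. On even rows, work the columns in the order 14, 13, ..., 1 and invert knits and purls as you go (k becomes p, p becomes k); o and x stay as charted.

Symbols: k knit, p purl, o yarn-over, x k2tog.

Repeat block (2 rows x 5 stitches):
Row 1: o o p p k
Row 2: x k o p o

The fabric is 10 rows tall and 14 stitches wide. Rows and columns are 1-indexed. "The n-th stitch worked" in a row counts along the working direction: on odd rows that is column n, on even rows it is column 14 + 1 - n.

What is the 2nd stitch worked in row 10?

Row 10: (10-1) mod 2 = 1, so use chart row 2. Even row -> WS.
Chart row 2 tiled across columns 1-14: x k o p o x k o p o x k o p
WS row: flip the tiled sequence (start at column 14) and apply k<->p; o and x stay.
Row 10 as worked: k o p x o k o p x o k o p x
The 2nd stitch worked is o.

Result:
o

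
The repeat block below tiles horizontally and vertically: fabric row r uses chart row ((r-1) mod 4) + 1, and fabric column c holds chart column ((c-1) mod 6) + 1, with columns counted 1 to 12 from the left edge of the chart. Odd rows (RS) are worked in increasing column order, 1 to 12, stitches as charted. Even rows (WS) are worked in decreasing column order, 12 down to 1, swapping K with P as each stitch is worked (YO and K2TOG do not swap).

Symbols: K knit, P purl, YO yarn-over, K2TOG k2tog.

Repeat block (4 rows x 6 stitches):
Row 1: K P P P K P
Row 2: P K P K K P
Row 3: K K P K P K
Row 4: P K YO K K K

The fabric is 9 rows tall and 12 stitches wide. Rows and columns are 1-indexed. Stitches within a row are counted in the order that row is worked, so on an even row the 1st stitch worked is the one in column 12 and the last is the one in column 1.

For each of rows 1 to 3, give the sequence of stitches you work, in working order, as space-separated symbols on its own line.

== ROWS AS WORKED ==
K P P P K P K P P P K P
K P P K P K K P P K P K
K K P K P K K K P K P K

Derivation:
Row 1: chart row 1, RS - tile across columns 1-12 and work as-is.
Row 2: chart row 2, WS - tiled (columns 1-12): P K P K K P P K P K K P; work from column 12 back to 1 with K<->P swapped.
Row 3: chart row 3, RS - tile across columns 1-12 and work as-is.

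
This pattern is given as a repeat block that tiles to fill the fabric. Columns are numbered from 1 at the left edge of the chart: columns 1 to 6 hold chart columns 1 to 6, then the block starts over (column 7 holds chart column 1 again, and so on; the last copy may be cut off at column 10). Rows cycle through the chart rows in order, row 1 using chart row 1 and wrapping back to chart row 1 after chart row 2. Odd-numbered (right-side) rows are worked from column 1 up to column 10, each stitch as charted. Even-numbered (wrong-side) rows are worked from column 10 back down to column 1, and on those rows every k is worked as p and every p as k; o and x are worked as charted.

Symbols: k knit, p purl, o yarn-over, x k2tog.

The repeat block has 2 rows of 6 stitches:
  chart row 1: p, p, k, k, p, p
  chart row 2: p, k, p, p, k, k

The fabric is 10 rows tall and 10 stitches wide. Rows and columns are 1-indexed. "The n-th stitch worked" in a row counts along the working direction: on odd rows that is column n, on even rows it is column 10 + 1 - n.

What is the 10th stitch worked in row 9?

For row 9: chart row = ((9-1) mod 2) + 1 = 1; this is a RS (odd) row.
Chart row 1 tiled across columns 1-10: p p k k p p p p k k
RS row: no reversal, no swap; stitch n worked = column n.
The 10th stitch worked is k.

Result:
k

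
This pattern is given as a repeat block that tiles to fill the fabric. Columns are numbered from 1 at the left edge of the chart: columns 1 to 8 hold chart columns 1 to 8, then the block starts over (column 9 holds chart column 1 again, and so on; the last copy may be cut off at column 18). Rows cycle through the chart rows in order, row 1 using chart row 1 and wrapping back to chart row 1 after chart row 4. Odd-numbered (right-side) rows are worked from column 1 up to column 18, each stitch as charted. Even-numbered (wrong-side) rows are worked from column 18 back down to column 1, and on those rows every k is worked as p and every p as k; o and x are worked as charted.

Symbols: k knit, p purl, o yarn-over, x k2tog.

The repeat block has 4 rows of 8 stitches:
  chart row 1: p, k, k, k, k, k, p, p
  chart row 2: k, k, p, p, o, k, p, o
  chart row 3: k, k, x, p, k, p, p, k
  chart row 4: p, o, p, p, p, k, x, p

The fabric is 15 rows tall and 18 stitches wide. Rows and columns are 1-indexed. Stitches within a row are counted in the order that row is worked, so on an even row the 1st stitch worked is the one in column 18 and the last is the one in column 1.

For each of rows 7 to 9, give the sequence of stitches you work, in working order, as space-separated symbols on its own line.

Result:
k k x p k p p k k k x p k p p k k k
o k k x p k k k o k k x p k k k o k
p k k k k k p p p k k k k k p p p k

Derivation:
Row 7: chart row 3, RS - tile across columns 1-18 and work as-is.
Row 8: chart row 4, WS - tiled (columns 1-18): p o p p p k x p p o p p p k x p p o; work from column 18 back to 1 with k<->p swapped.
Row 9: chart row 1, RS - tile across columns 1-18 and work as-is.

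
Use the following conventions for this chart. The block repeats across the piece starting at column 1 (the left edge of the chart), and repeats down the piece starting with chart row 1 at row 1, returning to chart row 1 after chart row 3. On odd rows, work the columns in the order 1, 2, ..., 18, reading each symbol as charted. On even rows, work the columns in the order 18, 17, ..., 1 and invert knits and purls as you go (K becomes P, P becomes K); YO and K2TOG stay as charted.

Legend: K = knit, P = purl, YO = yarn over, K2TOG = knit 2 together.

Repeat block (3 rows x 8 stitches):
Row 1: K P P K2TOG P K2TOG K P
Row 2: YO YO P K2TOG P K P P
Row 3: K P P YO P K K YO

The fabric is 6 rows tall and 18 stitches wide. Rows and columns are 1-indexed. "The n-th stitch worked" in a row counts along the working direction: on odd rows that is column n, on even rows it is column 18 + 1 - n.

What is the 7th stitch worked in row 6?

Row 6: (6-1) mod 3 = 2, so use chart row 3. Even row -> WS.
Chart row 3 tiled across columns 1-18: K P P YO P K K YO K P P YO P K K YO K P
Wrong side: read the tiled row from column 18 down to 1 and exchange K with P (leave YO, K2TOG).
Row 6 as worked: K P YO P P K YO K K P YO P P K YO K K P
Counting 7 along the worked row gives YO.

Stitch:
YO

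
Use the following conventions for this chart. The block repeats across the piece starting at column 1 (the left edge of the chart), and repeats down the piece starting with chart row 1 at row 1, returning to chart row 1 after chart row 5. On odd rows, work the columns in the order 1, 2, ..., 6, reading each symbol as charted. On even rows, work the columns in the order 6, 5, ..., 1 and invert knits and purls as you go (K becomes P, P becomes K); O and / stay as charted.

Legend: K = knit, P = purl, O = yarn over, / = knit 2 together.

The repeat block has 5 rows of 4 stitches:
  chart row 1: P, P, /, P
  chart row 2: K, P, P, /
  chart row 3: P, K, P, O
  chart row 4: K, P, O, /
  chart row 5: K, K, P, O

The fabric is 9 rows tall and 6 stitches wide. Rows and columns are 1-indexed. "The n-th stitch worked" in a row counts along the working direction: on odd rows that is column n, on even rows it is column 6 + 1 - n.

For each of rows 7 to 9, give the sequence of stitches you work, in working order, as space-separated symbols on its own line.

Row 7: chart row 2, RS - tile across columns 1-6 and work as-is.
Row 8: chart row 3, WS - tiled (columns 1-6): P K P O P K; work from column 6 back to 1 with K<->P swapped.
Row 9: chart row 4, RS - tile across columns 1-6 and work as-is.

Rows as worked:
K P P / K P
P K O K P K
K P O / K P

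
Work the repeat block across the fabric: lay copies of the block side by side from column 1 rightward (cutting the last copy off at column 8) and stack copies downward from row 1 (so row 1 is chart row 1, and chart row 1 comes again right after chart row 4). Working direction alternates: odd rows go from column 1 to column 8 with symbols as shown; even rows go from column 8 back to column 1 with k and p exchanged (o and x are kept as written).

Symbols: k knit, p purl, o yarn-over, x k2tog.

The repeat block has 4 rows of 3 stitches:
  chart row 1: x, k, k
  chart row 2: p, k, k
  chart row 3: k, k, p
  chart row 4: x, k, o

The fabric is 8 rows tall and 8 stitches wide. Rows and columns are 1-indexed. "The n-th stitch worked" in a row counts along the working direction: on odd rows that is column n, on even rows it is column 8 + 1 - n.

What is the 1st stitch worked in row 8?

Stitch:
p

Derivation:
For row 8: chart row = ((8-1) mod 4) + 1 = 4; this is a WS (even) row.
Chart row 4 tiled across columns 1-8: x k o x k o x k
WS row: flip the tiled sequence (start at column 8) and apply k<->p; o and x stay.
Row 8 as worked: p x o p x o p x
Stitch 1 in working order -> p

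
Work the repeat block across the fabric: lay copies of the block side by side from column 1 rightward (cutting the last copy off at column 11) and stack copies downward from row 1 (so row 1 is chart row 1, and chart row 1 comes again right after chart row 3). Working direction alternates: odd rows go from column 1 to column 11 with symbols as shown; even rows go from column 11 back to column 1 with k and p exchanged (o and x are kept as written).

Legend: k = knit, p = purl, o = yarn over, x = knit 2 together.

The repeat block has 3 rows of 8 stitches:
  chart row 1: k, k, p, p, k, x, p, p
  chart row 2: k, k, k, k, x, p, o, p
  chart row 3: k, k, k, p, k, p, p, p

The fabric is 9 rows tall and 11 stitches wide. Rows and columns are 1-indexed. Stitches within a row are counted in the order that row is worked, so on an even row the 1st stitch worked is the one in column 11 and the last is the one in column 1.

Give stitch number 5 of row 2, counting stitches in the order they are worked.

Stitch:
o

Derivation:
For row 2: chart row = ((2-1) mod 3) + 1 = 2; this is a WS (even) row.
Chart row 2 tiled across columns 1-11: k k k k x p o p k k k
WS row: flip the tiled sequence (start at column 11) and apply k<->p; o and x stay.
Row 2 as worked: p p p k o k x p p p p
Stitch 5 in working order -> o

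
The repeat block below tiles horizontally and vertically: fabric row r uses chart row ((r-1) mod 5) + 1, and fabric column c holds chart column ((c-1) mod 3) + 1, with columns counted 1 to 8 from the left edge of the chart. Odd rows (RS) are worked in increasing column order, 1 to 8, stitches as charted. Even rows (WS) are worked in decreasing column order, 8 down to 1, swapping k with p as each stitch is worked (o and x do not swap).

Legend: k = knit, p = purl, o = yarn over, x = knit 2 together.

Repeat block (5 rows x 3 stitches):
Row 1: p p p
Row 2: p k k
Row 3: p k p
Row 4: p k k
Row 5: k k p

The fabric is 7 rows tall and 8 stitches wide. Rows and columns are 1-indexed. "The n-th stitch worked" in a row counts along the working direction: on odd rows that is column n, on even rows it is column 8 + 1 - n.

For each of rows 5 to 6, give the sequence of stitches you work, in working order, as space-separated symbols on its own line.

Rows as worked:
k k p k k p k k
k k k k k k k k

Derivation:
Row 5: chart row 5, RS - tile across columns 1-8 and work as-is.
Row 6: chart row 1, WS - tiled (columns 1-8): p p p p p p p p; work from column 8 back to 1 with k<->p swapped.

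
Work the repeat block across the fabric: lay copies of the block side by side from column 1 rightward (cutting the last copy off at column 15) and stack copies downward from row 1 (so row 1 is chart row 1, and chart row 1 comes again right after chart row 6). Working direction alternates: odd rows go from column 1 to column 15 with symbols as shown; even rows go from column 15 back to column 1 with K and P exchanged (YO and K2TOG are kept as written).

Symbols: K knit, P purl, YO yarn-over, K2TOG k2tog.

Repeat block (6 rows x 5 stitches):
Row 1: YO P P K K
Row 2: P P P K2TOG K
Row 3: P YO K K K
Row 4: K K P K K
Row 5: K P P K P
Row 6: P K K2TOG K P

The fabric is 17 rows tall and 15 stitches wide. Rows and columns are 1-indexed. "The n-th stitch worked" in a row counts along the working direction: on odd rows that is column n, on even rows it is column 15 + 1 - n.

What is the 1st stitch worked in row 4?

Row 4: (4-1) mod 6 = 3, so use chart row 4. Even row -> WS.
Chart row 4 tiled across columns 1-15: K K P K K K K P K K K K P K K
Wrong side: read the tiled row from column 15 down to 1 and exchange K with P (leave YO, K2TOG).
Row 4 as worked: P P K P P P P K P P P P K P P
Counting 1 along the worked row gives P.

== STITCH ==
P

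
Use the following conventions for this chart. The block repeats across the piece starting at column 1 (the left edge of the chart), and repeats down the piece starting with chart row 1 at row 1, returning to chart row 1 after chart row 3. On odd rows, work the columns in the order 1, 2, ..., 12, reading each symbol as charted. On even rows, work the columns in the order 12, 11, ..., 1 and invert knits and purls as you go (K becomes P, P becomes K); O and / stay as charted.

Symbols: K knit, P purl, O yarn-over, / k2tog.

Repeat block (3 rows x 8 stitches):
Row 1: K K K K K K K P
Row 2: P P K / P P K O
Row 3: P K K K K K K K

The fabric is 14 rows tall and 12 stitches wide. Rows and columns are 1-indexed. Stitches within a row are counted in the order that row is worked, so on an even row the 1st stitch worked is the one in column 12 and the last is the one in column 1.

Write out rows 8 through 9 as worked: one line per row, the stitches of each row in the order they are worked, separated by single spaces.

Result:
/ P K K O P K K / P K K
P K K K K K K K P K K K

Derivation:
Row 8: chart row 2, WS - tiled (columns 1-12): P P K / P P K O P P K /; work from column 12 back to 1 with K<->P swapped.
Row 9: chart row 3, RS - tile across columns 1-12 and work as-is.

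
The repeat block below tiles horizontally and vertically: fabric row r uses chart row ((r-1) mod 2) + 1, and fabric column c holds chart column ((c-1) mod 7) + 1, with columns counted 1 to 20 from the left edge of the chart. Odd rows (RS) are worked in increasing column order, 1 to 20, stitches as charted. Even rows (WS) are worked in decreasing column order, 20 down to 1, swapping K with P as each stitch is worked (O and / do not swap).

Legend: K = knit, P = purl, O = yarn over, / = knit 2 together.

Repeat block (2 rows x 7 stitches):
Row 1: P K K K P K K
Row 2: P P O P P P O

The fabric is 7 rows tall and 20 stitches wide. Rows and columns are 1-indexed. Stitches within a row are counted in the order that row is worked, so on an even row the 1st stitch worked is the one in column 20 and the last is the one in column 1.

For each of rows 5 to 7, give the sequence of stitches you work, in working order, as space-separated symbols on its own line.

Row 5: chart row 1, RS - tile across columns 1-20 and work as-is.
Row 6: chart row 2, WS - tiled (columns 1-20): P P O P P P O P P O P P P O P P O P P P; work from column 20 back to 1 with K<->P swapped.
Row 7: chart row 1, RS - tile across columns 1-20 and work as-is.

Result:
P K K K P K K P K K K P K K P K K K P K
K K K O K K O K K K O K K O K K K O K K
P K K K P K K P K K K P K K P K K K P K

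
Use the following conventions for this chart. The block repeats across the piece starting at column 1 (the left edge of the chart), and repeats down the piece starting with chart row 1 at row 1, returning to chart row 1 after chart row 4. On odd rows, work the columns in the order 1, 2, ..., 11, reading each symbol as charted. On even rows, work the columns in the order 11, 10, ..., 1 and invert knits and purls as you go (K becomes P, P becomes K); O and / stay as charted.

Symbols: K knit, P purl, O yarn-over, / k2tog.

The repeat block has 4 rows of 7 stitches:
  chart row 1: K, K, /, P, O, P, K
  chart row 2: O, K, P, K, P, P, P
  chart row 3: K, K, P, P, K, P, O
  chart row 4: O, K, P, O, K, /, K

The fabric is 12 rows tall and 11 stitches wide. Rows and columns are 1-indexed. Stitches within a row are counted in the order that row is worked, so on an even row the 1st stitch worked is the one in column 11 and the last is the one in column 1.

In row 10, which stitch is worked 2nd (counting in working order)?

Result:
K

Derivation:
Row 10: (10-1) mod 4 = 1, so use chart row 2. Even row -> WS.
Chart row 2 tiled across columns 1-11: O K P K P P P O K P K
WS: work from column 11 back to column 1 (reverse the tiled row), swapping K<->P (O and / unchanged).
Row 10 as worked: P K P O K K K P K P O
Stitch 2 in working order -> K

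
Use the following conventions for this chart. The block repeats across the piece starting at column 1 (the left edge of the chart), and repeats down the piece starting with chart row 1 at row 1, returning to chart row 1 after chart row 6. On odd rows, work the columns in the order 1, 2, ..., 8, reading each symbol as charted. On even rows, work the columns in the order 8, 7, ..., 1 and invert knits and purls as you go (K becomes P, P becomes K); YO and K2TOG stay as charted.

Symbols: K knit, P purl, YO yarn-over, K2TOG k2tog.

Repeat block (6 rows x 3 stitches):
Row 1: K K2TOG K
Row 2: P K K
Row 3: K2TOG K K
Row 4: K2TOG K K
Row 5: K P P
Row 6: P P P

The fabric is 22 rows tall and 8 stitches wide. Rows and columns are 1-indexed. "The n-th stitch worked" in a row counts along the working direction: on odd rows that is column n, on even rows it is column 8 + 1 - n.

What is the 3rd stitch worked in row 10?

For row 10: chart row = ((10-1) mod 6) + 1 = 4; this is a WS (even) row.
Chart row 4 tiled across columns 1-8: K2TOG K K K2TOG K K K2TOG K
Wrong side: read the tiled row from column 8 down to 1 and exchange K with P (leave YO, K2TOG).
Row 10 as worked: P K2TOG P P K2TOG P P K2TOG
Counting 3 along the worked row gives P.

Stitch:
P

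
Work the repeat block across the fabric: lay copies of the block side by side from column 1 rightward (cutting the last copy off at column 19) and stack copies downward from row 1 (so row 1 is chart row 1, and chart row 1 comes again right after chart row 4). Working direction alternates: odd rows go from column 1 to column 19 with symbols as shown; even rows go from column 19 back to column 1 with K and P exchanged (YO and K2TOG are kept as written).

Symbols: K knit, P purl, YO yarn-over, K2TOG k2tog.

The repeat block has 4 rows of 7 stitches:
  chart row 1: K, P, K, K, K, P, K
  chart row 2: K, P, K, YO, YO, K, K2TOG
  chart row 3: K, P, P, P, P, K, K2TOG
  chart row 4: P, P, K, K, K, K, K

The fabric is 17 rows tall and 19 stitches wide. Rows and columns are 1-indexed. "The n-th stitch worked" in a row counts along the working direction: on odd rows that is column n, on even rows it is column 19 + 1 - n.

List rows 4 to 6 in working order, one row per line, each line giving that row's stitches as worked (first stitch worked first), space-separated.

== ROWS AS WORKED ==
P P P K K P P P P P K K P P P P P K K
K P K K K P K K P K K K P K K P K K K
YO YO P K P K2TOG P YO YO P K P K2TOG P YO YO P K P

Derivation:
Row 4: chart row 4, WS - tiled (columns 1-19): P P K K K K K P P K K K K K P P K K K; work from column 19 back to 1 with K<->P swapped.
Row 5: chart row 1, RS - tile across columns 1-19 and work as-is.
Row 6: chart row 2, WS - tiled (columns 1-19): K P K YO YO K K2TOG K P K YO YO K K2TOG K P K YO YO; work from column 19 back to 1 with K<->P swapped.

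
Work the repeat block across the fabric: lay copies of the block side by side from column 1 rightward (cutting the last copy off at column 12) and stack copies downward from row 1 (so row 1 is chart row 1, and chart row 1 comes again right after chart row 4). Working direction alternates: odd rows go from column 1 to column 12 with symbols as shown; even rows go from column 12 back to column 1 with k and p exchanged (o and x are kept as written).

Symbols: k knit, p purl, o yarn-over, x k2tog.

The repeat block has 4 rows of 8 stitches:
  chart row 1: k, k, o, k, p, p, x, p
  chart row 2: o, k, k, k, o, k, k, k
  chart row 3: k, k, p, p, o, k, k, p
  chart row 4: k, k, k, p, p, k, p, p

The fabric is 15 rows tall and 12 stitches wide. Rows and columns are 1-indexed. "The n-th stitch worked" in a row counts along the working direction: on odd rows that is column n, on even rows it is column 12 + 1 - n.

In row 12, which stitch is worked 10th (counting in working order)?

For row 12: chart row = ((12-1) mod 4) + 1 = 4; this is a WS (even) row.
Chart row 4 tiled across columns 1-12: k k k p p k p p k k k p
WS row: flip the tiled sequence (start at column 12) and apply k<->p; o and x stay.
Row 12 as worked: k p p p k k p k k p p p
Stitch 10 in working order -> p

Result:
p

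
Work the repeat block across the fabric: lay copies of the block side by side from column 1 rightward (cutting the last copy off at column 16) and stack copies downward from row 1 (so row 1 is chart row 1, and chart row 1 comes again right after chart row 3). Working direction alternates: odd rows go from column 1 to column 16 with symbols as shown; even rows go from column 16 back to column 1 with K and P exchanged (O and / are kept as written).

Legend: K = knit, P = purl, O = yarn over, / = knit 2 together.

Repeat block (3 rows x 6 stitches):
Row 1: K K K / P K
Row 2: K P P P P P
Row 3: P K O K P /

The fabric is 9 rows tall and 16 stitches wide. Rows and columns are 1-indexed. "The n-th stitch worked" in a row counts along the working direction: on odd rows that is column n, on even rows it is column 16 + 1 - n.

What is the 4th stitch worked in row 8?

Row 8 uses chart row ((8-1) mod 3)+1 = 2. Row 8 is even, so WS.
Chart row 2 tiled across columns 1-16: K P P P P P K P P P P P K P P P
Wrong side: read the tiled row from column 16 down to 1 and exchange K with P (leave O, /).
Row 8 as worked: K K K P K K K K K P K K K K K P
Counting 4 along the worked row gives P.

== STITCH ==
P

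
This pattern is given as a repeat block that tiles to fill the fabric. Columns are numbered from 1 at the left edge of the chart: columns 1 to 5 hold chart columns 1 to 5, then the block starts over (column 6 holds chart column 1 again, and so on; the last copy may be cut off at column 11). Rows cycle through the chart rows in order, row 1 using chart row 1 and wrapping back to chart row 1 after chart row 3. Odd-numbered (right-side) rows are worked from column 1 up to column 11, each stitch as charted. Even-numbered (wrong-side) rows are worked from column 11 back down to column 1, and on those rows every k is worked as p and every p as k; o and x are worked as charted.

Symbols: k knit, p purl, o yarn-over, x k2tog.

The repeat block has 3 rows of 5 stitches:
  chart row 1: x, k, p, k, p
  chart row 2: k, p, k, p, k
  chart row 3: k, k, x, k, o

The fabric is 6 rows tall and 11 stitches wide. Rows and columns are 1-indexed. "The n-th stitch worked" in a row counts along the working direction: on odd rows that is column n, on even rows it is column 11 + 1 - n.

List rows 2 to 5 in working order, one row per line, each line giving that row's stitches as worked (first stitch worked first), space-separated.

== ROWS AS WORKED ==
p p k p k p p k p k p
k k x k o k k x k o k
x k p k p x k p k p x
k p k p k k p k p k k

Derivation:
Row 2: chart row 2, WS - tiled (columns 1-11): k p k p k k p k p k k; work from column 11 back to 1 with k<->p swapped.
Row 3: chart row 3, RS - tile across columns 1-11 and work as-is.
Row 4: chart row 1, WS - tiled (columns 1-11): x k p k p x k p k p x; work from column 11 back to 1 with k<->p swapped.
Row 5: chart row 2, RS - tile across columns 1-11 and work as-is.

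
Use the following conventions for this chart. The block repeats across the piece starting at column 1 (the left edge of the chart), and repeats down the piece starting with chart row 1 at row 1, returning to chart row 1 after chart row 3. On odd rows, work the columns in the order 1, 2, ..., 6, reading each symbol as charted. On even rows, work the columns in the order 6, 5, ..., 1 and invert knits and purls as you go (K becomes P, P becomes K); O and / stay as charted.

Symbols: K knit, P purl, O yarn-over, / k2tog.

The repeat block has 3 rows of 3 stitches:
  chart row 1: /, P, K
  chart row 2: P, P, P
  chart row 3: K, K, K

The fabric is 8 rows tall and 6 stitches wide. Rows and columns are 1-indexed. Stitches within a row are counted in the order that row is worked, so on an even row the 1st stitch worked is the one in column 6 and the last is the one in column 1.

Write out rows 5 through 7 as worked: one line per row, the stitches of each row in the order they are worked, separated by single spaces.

== ROWS AS WORKED ==
P P P P P P
P P P P P P
/ P K / P K

Derivation:
Row 5: chart row 2, RS - tile across columns 1-6 and work as-is.
Row 6: chart row 3, WS - tiled (columns 1-6): K K K K K K; work from column 6 back to 1 with K<->P swapped.
Row 7: chart row 1, RS - tile across columns 1-6 and work as-is.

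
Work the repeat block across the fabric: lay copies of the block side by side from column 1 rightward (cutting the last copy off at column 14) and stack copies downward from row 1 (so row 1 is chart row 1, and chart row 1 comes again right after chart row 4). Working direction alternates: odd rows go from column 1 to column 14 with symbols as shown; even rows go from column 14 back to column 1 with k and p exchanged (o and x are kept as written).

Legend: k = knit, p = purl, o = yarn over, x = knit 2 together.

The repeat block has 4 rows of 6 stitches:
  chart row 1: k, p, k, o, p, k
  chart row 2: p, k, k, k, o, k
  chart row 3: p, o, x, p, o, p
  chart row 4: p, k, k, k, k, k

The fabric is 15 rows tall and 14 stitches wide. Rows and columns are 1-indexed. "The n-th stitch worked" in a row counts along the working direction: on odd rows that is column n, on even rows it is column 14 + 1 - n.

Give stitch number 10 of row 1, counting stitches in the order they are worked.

For row 1: chart row = ((1-1) mod 4) + 1 = 1; this is a RS (odd) row.
Chart row 1 tiled across columns 1-14: k p k o p k k p k o p k k p
RS row: no reversal, no swap; stitch n worked = column n.
Counting 10 along the worked row gives o.

Stitch:
o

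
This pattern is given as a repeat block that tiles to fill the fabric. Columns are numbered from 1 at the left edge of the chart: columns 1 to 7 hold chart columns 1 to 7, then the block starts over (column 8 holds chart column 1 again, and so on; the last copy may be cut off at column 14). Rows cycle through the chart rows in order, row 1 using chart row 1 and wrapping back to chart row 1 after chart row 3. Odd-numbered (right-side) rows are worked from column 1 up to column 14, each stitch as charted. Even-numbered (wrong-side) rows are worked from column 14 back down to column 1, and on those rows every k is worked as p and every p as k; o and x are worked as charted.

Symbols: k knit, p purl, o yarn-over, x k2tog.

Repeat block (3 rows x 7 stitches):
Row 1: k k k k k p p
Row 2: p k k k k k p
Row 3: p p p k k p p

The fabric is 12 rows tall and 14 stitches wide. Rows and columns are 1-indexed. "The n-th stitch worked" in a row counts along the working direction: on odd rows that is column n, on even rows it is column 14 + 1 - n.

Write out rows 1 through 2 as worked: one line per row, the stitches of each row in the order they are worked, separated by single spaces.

Result:
k k k k k p p k k k k k p p
k p p p p p k k p p p p p k

Derivation:
Row 1: chart row 1, RS - tile across columns 1-14 and work as-is.
Row 2: chart row 2, WS - tiled (columns 1-14): p k k k k k p p k k k k k p; work from column 14 back to 1 with k<->p swapped.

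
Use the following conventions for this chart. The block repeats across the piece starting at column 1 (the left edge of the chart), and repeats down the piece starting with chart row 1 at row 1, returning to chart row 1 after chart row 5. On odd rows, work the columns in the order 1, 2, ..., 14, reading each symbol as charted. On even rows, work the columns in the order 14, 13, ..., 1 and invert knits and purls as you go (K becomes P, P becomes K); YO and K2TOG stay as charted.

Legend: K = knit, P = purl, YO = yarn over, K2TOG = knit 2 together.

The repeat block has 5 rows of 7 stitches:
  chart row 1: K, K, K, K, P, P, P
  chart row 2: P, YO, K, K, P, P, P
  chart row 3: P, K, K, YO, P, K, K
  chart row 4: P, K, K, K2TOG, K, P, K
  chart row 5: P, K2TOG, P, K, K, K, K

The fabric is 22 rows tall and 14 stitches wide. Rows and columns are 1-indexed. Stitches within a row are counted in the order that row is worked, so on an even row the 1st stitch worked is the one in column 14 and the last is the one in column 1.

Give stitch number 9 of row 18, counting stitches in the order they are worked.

== STITCH ==
P

Derivation:
Row 18 uses chart row ((18-1) mod 5)+1 = 3. Row 18 is even, so WS.
Chart row 3 tiled across columns 1-14: P K K YO P K K P K K YO P K K
Wrong side: read the tiled row from column 14 down to 1 and exchange K with P (leave YO, K2TOG).
Row 18 as worked: P P K YO P P K P P K YO P P K
Stitch 9 in working order -> P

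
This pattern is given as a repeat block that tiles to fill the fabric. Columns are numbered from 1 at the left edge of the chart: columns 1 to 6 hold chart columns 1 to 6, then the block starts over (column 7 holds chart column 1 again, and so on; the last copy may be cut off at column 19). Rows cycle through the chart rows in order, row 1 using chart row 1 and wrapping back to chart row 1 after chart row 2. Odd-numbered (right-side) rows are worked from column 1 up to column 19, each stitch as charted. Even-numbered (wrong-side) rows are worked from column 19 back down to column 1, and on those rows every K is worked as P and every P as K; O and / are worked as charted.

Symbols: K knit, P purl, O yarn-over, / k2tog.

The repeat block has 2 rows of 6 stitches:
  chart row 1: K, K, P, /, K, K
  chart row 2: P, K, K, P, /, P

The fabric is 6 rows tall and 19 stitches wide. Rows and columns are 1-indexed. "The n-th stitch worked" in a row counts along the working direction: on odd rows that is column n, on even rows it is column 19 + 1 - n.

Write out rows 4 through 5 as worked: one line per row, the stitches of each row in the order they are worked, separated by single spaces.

Row 4: chart row 2, WS - tiled (columns 1-19): P K K P / P P K K P / P P K K P / P P; work from column 19 back to 1 with K<->P swapped.
Row 5: chart row 1, RS - tile across columns 1-19 and work as-is.

== ROWS AS WORKED ==
K K / K P P K K / K P P K K / K P P K
K K P / K K K K P / K K K K P / K K K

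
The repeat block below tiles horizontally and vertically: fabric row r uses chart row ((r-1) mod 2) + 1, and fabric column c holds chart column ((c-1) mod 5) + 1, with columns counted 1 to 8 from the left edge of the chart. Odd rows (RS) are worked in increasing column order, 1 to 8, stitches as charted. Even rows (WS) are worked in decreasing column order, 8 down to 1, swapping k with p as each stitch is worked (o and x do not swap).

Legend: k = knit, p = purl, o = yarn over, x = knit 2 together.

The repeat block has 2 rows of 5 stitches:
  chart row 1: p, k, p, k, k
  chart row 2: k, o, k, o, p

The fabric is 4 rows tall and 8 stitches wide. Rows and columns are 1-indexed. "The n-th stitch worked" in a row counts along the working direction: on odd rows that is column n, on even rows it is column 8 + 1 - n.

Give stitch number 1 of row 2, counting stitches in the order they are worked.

Result:
p

Derivation:
For row 2: chart row = ((2-1) mod 2) + 1 = 2; this is a WS (even) row.
Chart row 2 tiled across columns 1-8: k o k o p k o k
WS: work from column 8 back to column 1 (reverse the tiled row), swapping k<->p (o and x unchanged).
Row 2 as worked: p o p k o p o p
Counting 1 along the worked row gives p.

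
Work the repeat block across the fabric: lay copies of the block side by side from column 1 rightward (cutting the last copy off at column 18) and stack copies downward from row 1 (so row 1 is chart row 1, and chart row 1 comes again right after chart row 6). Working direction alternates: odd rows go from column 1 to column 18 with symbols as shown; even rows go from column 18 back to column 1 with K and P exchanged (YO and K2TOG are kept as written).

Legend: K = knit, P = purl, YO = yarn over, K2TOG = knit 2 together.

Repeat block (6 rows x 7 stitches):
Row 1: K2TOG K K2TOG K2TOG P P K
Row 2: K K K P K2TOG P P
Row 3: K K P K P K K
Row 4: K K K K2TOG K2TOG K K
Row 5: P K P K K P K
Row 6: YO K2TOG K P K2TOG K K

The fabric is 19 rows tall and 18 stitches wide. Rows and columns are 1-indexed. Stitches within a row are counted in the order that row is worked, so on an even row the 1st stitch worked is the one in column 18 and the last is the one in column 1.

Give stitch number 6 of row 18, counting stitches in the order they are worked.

For row 18: chart row = ((18-1) mod 6) + 1 = 6; this is a WS (even) row.
Chart row 6 tiled across columns 1-18: YO K2TOG K P K2TOG K K YO K2TOG K P K2TOG K K YO K2TOG K P
WS row: flip the tiled sequence (start at column 18) and apply K<->P; YO and K2TOG stay.
Row 18 as worked: K P K2TOG YO P P K2TOG K P K2TOG YO P P K2TOG K P K2TOG YO
Counting 6 along the worked row gives P.

Result:
P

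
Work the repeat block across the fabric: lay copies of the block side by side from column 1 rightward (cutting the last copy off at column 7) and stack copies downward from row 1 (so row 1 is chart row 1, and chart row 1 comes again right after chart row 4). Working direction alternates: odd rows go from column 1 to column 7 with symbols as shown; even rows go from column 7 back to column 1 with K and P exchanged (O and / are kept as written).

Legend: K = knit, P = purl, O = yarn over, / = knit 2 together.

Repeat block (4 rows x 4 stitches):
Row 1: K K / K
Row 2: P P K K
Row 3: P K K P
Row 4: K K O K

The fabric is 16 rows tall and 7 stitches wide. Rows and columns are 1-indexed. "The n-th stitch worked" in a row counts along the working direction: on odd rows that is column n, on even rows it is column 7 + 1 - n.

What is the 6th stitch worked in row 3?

Stitch:
K

Derivation:
Row 3: (3-1) mod 4 = 2, so use chart row 3. Odd row -> RS.
Chart row 3 tiled across columns 1-7: P K K P P K K
Right side: take the tiled row as-is (worked left to right from column 1).
Stitch 6 in working order -> K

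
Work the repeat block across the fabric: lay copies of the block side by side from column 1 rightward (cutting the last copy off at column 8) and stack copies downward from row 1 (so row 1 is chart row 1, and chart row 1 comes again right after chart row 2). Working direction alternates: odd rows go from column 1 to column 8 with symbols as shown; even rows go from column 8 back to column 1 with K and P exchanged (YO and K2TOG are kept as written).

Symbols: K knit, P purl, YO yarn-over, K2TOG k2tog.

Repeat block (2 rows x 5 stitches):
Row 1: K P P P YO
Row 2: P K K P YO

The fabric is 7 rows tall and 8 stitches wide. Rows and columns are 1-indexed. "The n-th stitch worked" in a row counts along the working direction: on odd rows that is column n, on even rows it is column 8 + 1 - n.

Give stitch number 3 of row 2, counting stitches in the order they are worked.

For row 2: chart row = ((2-1) mod 2) + 1 = 2; this is a WS (even) row.
Chart row 2 tiled across columns 1-8: P K K P YO P K K
WS: work from column 8 back to column 1 (reverse the tiled row), swapping K<->P (YO and K2TOG unchanged).
Row 2 as worked: P P K YO K P P K
The 3rd stitch worked is K.

Stitch:
K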